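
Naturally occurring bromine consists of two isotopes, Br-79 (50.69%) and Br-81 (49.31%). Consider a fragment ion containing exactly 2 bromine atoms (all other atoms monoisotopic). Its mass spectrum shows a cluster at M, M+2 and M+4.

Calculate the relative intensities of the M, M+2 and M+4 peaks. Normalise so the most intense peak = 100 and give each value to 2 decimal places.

51.40 : 100.00 : 48.64

Each Br atom is independently Br-79 (p = 0.5069) or Br-81 (q = 0.4931); the cluster is the binomial expansion (p + q)^2.
P(M) = 0.5069^2 = 0.256948
P(M+2) = 2 × 0.5069^1 × 0.4931^1 = 0.499905
P(M+4) = 0.4931^2 = 0.243148
The M+2 peak is largest (0.499905); scaling to 100 gives 51.40 : 100.00 : 48.64.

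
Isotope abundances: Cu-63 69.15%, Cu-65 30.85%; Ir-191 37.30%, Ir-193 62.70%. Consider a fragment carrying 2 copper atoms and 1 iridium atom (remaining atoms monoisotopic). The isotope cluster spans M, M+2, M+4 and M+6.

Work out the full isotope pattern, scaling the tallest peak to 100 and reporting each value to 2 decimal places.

Copper pattern (n=2): 0.47817225 : 0.4266555 : 0.09517225
Iridium pattern (n=1): 0.3730 : 0.6270
Convolve the two distributions (both contribute in 2-u steps):
  M: 0.47817225×0.3730 = 0.178358
  M+2: 0.47817225×0.6270 + 0.4266555×0.3730 = 0.458957
  M+4: 0.4266555×0.6270 + 0.09517225×0.3730 = 0.303012
  M+6: 0.09517225×0.6270 = 0.059673
Scale to base peak (0.458957) = 100: 38.86 : 100.00 : 66.02 : 13.00

38.86 : 100.00 : 66.02 : 13.00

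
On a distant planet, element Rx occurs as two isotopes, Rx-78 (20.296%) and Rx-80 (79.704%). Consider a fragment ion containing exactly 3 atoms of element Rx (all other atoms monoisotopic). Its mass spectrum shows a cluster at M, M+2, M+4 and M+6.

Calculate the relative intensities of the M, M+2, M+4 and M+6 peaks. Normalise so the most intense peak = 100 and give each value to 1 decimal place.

Expanding (0.20296 + 0.79704)^3:
P(M) = 0.20296^3 = 0.008360
P(M+2) = 3 × 0.20296^2 × 0.79704^1 = 0.098497
P(M+4) = 3 × 0.20296^1 × 0.79704^2 = 0.386805
P(M+6) = 0.79704^3 = 0.506338
The M+6 peak is largest (0.506338); scaling to 100 gives 1.7 : 19.5 : 76.4 : 100.0.

1.7 : 19.5 : 76.4 : 100.0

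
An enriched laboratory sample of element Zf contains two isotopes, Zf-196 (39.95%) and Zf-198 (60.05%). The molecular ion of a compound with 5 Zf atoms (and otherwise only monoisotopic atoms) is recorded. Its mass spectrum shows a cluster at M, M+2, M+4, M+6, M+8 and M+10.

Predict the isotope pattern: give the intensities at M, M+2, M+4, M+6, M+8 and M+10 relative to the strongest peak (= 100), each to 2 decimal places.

The 5 Zf atoms are independent, so intensities follow the terms of (0.3995 + 0.6005)^5.
P(M) = 0.3995^5 = 0.010176
P(M+2) = 5 × 0.3995^4 × 0.6005^1 = 0.076480
P(M+4) = 10 × 0.3995^3 × 0.6005^2 = 0.229920
P(M+6) = 10 × 0.3995^2 × 0.6005^3 = 0.345599
P(M+8) = 5 × 0.3995^1 × 0.6005^4 = 0.259740
P(M+10) = 0.6005^5 = 0.078085
The M+6 peak is largest (0.345599); scaling to 100 gives 2.94 : 22.13 : 66.53 : 100.00 : 75.16 : 22.59.

2.94 : 22.13 : 66.53 : 100.00 : 75.16 : 22.59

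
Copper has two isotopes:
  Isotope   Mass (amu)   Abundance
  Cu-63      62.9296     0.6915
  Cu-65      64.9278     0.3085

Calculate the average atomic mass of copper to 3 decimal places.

The abundance-weighted mean is 0.6915 × 62.9296 + 0.3085 × 64.9278
= 43.51582 + 20.03023 = 63.54605 amu

63.546 amu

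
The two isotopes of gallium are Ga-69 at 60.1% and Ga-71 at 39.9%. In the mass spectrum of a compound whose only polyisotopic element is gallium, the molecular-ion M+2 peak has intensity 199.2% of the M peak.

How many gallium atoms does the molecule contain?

3

For n independent Ga atoms, I(M+2)/I(M) = n · (abundance Ga-71) / (abundance Ga-69) = n · 0.399/0.601.
n = 1.992 × 0.601/0.399 = 3.00 ≈ 3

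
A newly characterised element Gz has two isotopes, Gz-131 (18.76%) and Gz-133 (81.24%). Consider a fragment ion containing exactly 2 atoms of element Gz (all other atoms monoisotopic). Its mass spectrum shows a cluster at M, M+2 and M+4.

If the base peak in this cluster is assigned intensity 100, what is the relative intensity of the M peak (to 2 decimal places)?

5.33

Binomial terms of (0.1876 + 0.8124)^2: M 0.0352, M+2 0.3048, M+4 0.6600 → M+4 is the base peak.
P(M+4) = C(2,2) × 0.1876^0 × 0.8124^2 = 1 × 1.0000 × 0.65999376 = 0.659994 (base)
P(M) = C(2,0) × 0.1876^2 × 0.8124^0 = 1 × 0.03519376 × 1.0000 = 0.035194
Relative intensity = 0.035194 / 0.659994 × 100 = 5.33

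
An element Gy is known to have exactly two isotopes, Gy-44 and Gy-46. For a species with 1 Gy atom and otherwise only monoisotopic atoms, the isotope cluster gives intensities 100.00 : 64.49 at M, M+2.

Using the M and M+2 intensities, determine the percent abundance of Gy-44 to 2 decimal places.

60.79%

If p is the fraction of Gy that is Gy-44, then I(M+2)/I(M) = [C(1,1)·p^0·(1−p)] / p^1 = 1·(1−p)/p = 64.49/100.00 = 0.6449
(1−p)/p = 0.6449/1 = 0.6449  ⇒  p = 1/(1 + 0.6449) = 0.6079
Gy-44: 60.79%, Gy-46: 39.21%.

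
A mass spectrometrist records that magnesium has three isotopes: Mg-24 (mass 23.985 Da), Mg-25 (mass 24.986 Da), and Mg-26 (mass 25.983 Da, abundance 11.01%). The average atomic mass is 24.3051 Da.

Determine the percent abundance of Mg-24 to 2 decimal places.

Let x and y be the fractions of Mg-24 and Mg-25. Then x + y = 1 − 0.1101 = 0.8899 and 23.985x + 24.986y = 24.3051 − 0.1101×25.983 = 21.4443717.
Substituting: 23.985x + 24.986(0.8899 − x) = 21.4443717
(23.985 − 24.986)x = -0.7906697  ⇒  x = 0.78988, y = 0.10002
Mg-24: 78.99%, Mg-25: 10.00%.

78.99%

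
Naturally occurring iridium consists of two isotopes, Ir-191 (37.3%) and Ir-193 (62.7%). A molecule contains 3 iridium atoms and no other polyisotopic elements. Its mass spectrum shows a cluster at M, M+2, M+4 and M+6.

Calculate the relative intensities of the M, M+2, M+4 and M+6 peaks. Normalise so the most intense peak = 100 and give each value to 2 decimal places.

11.80 : 59.49 : 100.00 : 56.03

The 3 Ir atoms are independent, so intensities follow the terms of (0.373 + 0.627)^3.
P(M) = 0.373^3 = 0.051895
P(M+2) = 3 × 0.373^2 × 0.627^1 = 0.261702
P(M+4) = 3 × 0.373^1 × 0.627^2 = 0.439911
P(M+6) = 0.627^3 = 0.246492
The M+4 peak is largest (0.439911); scaling to 100 gives 11.80 : 59.49 : 100.00 : 56.03.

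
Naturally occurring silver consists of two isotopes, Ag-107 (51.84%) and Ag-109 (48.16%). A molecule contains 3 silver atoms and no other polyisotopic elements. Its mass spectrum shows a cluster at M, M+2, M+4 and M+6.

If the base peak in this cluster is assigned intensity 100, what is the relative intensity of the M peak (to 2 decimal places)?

Binomial terms of (0.5184 + 0.4816)^3: M 0.1393, M+2 0.3883, M+4 0.3607, M+6 0.1117 → M+2 is the base peak.
P(M+2) = C(3,1) × 0.5184^2 × 0.4816^1 = 3 × 0.26873856 × 0.4816 = 0.388273 (base)
P(M) = C(3,0) × 0.5184^3 × 0.4816^0 = 1 × 0.13931407 × 1.0000 = 0.139314
Relative intensity = 0.139314 / 0.388273 × 100 = 35.88

35.88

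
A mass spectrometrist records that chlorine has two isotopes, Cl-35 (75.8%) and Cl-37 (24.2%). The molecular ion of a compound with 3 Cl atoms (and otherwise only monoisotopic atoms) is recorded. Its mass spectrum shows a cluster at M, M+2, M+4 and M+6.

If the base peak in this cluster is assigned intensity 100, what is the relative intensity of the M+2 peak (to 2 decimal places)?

95.78

Binomial terms of (0.758 + 0.242)^3: M 0.4355, M+2 0.4171, M+4 0.1332, M+6 0.0142 → M is the base peak.
P(M) = C(3,0) × 0.758^3 × 0.242^0 = 1 × 0.43551951 × 1.0000 = 0.435520 (base)
P(M+2) = C(3,1) × 0.758^2 × 0.242^1 = 3 × 0.574564 × 0.2420 = 0.417133
Relative intensity = 0.417133 / 0.435520 × 100 = 95.78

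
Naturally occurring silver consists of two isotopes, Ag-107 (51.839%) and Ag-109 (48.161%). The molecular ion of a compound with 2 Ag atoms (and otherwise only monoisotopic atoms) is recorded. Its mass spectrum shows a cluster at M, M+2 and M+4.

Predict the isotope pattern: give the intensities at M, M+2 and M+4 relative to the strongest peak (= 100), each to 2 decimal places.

53.82 : 100.00 : 46.45

Expanding (0.51839 + 0.48161)^2:
P(M) = 0.51839^2 = 0.268728
P(M+2) = 2 × 0.51839^1 × 0.48161^1 = 0.499324
P(M+4) = 0.48161^2 = 0.231948
The M+2 peak is largest (0.499324); scaling to 100 gives 53.82 : 100.00 : 46.45.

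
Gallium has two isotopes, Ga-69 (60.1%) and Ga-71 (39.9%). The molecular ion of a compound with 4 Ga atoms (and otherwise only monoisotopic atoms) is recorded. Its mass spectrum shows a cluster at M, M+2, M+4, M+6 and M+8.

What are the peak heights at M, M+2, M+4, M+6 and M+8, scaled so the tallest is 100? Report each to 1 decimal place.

The 4 Ga atoms are independent, so intensities follow the terms of (0.601 + 0.399)^4.
P(M) = 0.601^4 = 0.130466
P(M+2) = 4 × 0.601^3 × 0.399^1 = 0.346463
P(M+4) = 6 × 0.601^2 × 0.399^2 = 0.345021
P(M+6) = 4 × 0.601^1 × 0.399^3 = 0.152705
P(M+8) = 0.399^4 = 0.025345
The M+2 peak is largest (0.346463); scaling to 100 gives 37.7 : 100.0 : 99.6 : 44.1 : 7.3.

37.7 : 100.0 : 99.6 : 44.1 : 7.3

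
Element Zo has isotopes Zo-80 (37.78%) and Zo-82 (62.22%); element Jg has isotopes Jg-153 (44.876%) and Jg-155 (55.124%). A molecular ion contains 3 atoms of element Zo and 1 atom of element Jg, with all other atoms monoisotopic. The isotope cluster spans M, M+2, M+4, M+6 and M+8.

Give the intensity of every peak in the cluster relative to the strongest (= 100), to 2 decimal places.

6.91 : 42.66 : 98.23 : 100.00 : 37.94

Element Zo pattern (n=3): 0.05392447 : 0.26642512 : 0.43877636 : 0.24087405
Element Jg pattern (n=1): 0.44876 : 0.55124
Convolve the two distributions (both contribute in 2-u steps):
  M: 0.05392447×0.44876 = 0.024199
  M+2: 0.05392447×0.55124 + 0.26642512×0.44876 = 0.149286
  M+4: 0.26642512×0.55124 + 0.43877636×0.44876 = 0.343769
  M+6: 0.43877636×0.55124 + 0.24087405×0.44876 = 0.349966
  M+8: 0.24087405×0.55124 = 0.132779
Scale to base peak (0.349966) = 100: 6.91 : 42.66 : 98.23 : 100.00 : 37.94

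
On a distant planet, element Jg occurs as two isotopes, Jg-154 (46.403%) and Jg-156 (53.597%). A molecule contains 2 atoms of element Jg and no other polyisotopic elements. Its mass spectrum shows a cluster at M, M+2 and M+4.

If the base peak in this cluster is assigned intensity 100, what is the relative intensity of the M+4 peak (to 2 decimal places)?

57.75

Binomial terms of (0.46403 + 0.53597)^2: M 0.2153, M+2 0.4974, M+4 0.2873 → M+2 is the base peak.
P(M+2) = C(2,1) × 0.46403^1 × 0.53597^1 = 2 × 0.46403 × 0.53597 = 0.497412 (base)
P(M+4) = C(2,2) × 0.46403^0 × 0.53597^2 = 1 × 1.0000 × 0.28726384 = 0.287264
Relative intensity = 0.287264 / 0.497412 × 100 = 57.75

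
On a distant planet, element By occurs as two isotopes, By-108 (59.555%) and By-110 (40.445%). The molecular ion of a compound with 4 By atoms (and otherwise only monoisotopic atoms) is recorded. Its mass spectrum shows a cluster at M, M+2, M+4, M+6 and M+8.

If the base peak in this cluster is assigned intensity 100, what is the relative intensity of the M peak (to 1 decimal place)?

Term probabilities: M 0.1258, M+2 0.3417, M+4 0.3481, M+6 0.1576, M+8 0.0268. Base peak = M+4.
P(M+4) = C(4,2) × 0.59555^2 × 0.40445^2 = 6 × 0.3546798 × 0.1635798 = 0.348111 (base)
P(M) = C(4,0) × 0.59555^4 × 0.40445^0 = 1 × 0.12579776 × 1.0000 = 0.125798
Relative intensity = 0.125798 / 0.348111 × 100 = 36.1

36.1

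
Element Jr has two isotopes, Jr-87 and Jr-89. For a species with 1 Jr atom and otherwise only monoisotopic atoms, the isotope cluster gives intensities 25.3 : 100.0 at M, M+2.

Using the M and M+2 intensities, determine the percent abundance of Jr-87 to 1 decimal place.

20.2%

If p is the fraction of Jr that is Jr-87, then I(M+2)/I(M) = [C(1,1)·p^0·(1−p)] / p^1 = 1·(1−p)/p = 100.0/25.3 = 3.9526
(1−p)/p = 3.9526/1 = 3.9526  ⇒  p = 1/(1 + 3.9526) = 0.2019
Jr-87: 20.2%, Jr-89: 79.8%.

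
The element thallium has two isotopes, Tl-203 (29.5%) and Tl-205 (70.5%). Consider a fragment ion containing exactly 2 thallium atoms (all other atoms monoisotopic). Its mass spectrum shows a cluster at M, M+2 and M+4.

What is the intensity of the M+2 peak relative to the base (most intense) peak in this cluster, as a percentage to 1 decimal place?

Term probabilities: M 0.0870, M+2 0.4160, M+4 0.4970. Base peak = M+4.
P(M+4) = C(2,2) × 0.295^0 × 0.705^2 = 1 × 1.0000 × 0.497025 = 0.497025 (base)
P(M+2) = C(2,1) × 0.295^1 × 0.705^1 = 2 × 0.2950 × 0.7050 = 0.415950
Relative intensity = 0.415950 / 0.497025 × 100 = 83.7

83.7%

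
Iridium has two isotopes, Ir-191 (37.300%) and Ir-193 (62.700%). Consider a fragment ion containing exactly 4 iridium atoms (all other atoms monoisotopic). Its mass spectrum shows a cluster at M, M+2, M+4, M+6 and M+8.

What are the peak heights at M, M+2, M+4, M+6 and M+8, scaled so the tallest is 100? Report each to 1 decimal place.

The 4 Ir atoms are independent, so intensities follow the terms of (0.37300 + 0.62700)^4.
P(M) = 0.37300^4 = 0.019357
P(M+2) = 4 × 0.37300^3 × 0.62700^1 = 0.130153
P(M+4) = 6 × 0.37300^2 × 0.62700^2 = 0.328174
P(M+6) = 4 × 0.37300^1 × 0.62700^3 = 0.367766
P(M+8) = 0.62700^4 = 0.154550
The M+6 peak is largest (0.367766); scaling to 100 gives 5.3 : 35.4 : 89.2 : 100.0 : 42.0.

5.3 : 35.4 : 89.2 : 100.0 : 42.0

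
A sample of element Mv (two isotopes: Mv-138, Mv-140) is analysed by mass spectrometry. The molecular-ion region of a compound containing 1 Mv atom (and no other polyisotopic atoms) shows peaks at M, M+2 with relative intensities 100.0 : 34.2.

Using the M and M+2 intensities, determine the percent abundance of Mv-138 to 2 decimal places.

Write p for the Mv-138 fraction. I(M+2)/I(M) = [C(1,1)·p^0·(1−p)] / p^1 = 1·(1−p)/p = 34.2/100.0 = 0.3420
(1−p)/p = 0.3420/1 = 0.3420  ⇒  p = 1/(1 + 0.3420) = 0.7452
Mv-138: 74.52%, Mv-140: 25.48%.

74.52%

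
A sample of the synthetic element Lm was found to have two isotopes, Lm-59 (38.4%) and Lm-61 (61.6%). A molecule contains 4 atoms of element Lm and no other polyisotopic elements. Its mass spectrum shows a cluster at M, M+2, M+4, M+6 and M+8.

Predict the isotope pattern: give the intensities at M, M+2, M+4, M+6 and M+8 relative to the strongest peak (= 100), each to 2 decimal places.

6.06 : 38.86 : 93.51 : 100.00 : 40.10

Expanding (0.384 + 0.616)^4:
P(M) = 0.384^4 = 0.021743
P(M+2) = 4 × 0.384^3 × 0.616^1 = 0.139519
P(M+4) = 6 × 0.384^2 × 0.616^2 = 0.335718
P(M+6) = 4 × 0.384^1 × 0.616^3 = 0.359032
P(M+8) = 0.616^4 = 0.143987
The M+6 peak is largest (0.359032); scaling to 100 gives 6.06 : 38.86 : 93.51 : 100.00 : 40.10.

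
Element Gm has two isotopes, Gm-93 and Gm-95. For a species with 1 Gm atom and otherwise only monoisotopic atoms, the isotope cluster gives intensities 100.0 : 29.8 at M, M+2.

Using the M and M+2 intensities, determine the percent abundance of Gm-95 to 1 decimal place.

23.0%

If p is the fraction of Gm that is Gm-93, then I(M+2)/I(M) = [C(1,1)·p^0·(1−p)] / p^1 = 1·(1−p)/p = 29.8/100.0 = 0.2980
(1−p)/p = 0.2980/1 = 0.2980  ⇒  p = 1/(1 + 0.2980) = 0.7704
Gm-93: 77.0%, Gm-95: 23.0%.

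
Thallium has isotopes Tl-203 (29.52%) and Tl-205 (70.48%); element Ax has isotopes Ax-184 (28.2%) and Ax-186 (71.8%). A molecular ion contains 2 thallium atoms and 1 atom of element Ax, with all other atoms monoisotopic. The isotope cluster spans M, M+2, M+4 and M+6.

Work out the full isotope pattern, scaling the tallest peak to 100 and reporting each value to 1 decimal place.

5.6 : 41.0 : 100.0 : 81.3

Thallium pattern (n=2): 0.08714304 : 0.41611392 : 0.49674304
Element Ax pattern (n=1): 0.2820 : 0.7180
Convolve the two distributions (both contribute in 2-u steps):
  M: 0.08714304×0.2820 = 0.024574
  M+2: 0.08714304×0.7180 + 0.41611392×0.2820 = 0.179913
  M+4: 0.41611392×0.7180 + 0.49674304×0.2820 = 0.438851
  M+6: 0.49674304×0.7180 = 0.356662
Scale to base peak (0.438851) = 100: 5.6 : 41.0 : 100.0 : 81.3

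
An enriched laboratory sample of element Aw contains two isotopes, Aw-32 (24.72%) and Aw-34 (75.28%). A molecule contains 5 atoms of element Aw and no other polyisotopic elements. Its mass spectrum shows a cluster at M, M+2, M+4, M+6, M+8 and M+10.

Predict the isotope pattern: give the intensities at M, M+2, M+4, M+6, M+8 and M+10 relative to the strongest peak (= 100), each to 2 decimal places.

Each Aw atom is independently Aw-32 (p = 0.2472) or Aw-34 (q = 0.7528); the cluster is the binomial expansion (p + q)^5.
P(M) = 0.2472^5 = 0.000923
P(M+2) = 5 × 0.2472^4 × 0.7528^1 = 0.014055
P(M+4) = 10 × 0.2472^3 × 0.7528^2 = 0.085606
P(M+6) = 10 × 0.2472^2 × 0.7528^3 = 0.260697
P(M+8) = 5 × 0.2472^1 × 0.7528^4 = 0.396951
P(M+10) = 0.7528^5 = 0.241768
The M+8 peak is largest (0.396951); scaling to 100 gives 0.23 : 3.54 : 21.57 : 65.67 : 100.00 : 60.91.

0.23 : 3.54 : 21.57 : 65.67 : 100.00 : 60.91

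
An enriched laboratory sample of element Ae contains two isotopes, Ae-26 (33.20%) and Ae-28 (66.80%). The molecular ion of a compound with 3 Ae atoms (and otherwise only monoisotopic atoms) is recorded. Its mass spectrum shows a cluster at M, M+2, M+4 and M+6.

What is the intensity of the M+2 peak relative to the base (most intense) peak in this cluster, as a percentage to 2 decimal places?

(0.3320 + 0.6680)^3 gives M 0.0366, M+2 0.2209, M+4 0.4444, M+6 0.2981; the largest is M+4.
P(M+4) = C(3,2) × 0.3320^1 × 0.6680^2 = 3 × 0.3320 × 0.446224 = 0.444439 (base)
P(M+2) = C(3,1) × 0.3320^2 × 0.6680^1 = 3 × 0.110224 × 0.6680 = 0.220889
Relative intensity = 0.220889 / 0.444439 × 100 = 49.70

49.70%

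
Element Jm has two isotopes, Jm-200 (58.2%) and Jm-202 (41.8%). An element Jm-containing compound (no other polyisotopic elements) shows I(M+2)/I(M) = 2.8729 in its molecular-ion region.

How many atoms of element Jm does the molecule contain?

4

The M+2/M ratio from n Jm atoms is n · q/p = n · 0.418/0.582.
n = 2.8729 × 0.582/0.418 = 4.00 ≈ 4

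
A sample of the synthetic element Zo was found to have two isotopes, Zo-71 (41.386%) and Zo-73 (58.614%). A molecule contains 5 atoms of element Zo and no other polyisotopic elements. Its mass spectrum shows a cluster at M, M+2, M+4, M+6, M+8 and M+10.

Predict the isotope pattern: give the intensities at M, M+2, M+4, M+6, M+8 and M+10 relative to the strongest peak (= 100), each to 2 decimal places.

3.52 : 24.93 : 70.61 : 100.00 : 70.81 : 20.06

Expanding (0.41386 + 0.58614)^5:
P(M) = 0.41386^5 = 0.012141
P(M+2) = 5 × 0.41386^4 × 0.58614^1 = 0.085978
P(M+4) = 10 × 0.41386^3 × 0.58614^2 = 0.243536
P(M+6) = 10 × 0.41386^2 × 0.58614^3 = 0.344914
P(M+8) = 5 × 0.41386^1 × 0.58614^4 = 0.244247
P(M+10) = 0.58614^5 = 0.069184
The M+6 peak is largest (0.344914); scaling to 100 gives 3.52 : 24.93 : 70.61 : 100.00 : 70.81 : 20.06.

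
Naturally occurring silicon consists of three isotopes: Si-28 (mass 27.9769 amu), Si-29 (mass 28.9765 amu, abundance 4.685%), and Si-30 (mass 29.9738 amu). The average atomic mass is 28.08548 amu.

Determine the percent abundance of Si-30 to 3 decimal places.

3.092%

The remaining 95.315% is split between Si-28 (fraction x) and Si-30 (fraction 0.95315 − x).
Substituting: 27.9769x + 29.9738(0.95315 − x) = 26.727930975
(27.9769 − 29.9738)x = -1.841596495  ⇒  x = 0.92223, y = 0.03092
Si-28: 92.223%, Si-30: 3.092%.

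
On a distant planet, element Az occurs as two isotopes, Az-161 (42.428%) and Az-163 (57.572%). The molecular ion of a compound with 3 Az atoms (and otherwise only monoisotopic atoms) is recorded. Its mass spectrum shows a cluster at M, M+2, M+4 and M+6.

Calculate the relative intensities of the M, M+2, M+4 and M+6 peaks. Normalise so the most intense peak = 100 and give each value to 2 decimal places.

Expanding (0.42428 + 0.57572)^3:
P(M) = 0.42428^3 = 0.076376
P(M+2) = 3 × 0.42428^2 × 0.57572^1 = 0.310912
P(M+4) = 3 × 0.42428^1 × 0.57572^2 = 0.421887
P(M+6) = 0.57572^3 = 0.190824
The M+4 peak is largest (0.421887); scaling to 100 gives 18.10 : 73.70 : 100.00 : 45.23.

18.10 : 73.70 : 100.00 : 45.23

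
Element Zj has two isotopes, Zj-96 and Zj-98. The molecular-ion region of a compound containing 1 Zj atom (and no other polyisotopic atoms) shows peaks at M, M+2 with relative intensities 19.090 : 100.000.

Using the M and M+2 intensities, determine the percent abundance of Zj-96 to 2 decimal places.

Let p = fractional abundance of Zj-96. I(M+2)/I(M) = [C(1,1)·p^0·(1−p)] / p^1 = 1·(1−p)/p = 100.000/19.090 = 5.2383
(1−p)/p = 5.2383/1 = 5.2383  ⇒  p = 1/(1 + 5.2383) = 0.1603
Zj-96: 16.03%, Zj-98: 83.97%.

16.03%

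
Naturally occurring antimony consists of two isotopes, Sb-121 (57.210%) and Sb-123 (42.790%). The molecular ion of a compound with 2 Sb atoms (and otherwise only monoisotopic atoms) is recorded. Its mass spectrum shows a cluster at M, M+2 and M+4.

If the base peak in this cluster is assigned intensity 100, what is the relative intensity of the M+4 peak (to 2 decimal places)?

37.40

(0.57210 + 0.42790)^2 gives M 0.3273, M+2 0.4896, M+4 0.1831; the largest is M+2.
P(M+2) = C(2,1) × 0.57210^1 × 0.42790^1 = 2 × 0.5721 × 0.4279 = 0.489603 (base)
P(M+4) = C(2,2) × 0.57210^0 × 0.42790^2 = 1 × 1.0000 × 0.18309841 = 0.183098
Relative intensity = 0.183098 / 0.489603 × 100 = 37.40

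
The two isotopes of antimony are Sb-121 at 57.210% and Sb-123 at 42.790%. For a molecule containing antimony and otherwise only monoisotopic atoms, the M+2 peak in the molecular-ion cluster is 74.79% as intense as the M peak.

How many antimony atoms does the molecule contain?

With n Sb atoms, P(M+2)/P(M) = C(n,1)·p^(n−1)q / p^n = n·q/p = n · 0.42790/0.57210.
n = 0.7479 × 0.57210/0.42790 = 1.00 ≈ 1

1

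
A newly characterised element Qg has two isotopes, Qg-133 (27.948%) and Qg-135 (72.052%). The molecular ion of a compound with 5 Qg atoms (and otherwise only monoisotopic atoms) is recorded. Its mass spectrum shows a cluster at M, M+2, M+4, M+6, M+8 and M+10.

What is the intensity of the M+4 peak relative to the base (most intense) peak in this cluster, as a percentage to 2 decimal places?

Term probabilities: M 0.0017, M+2 0.0220, M+4 0.1133, M+6 0.2922, M+8 0.3766, M+10 0.1942. Base peak = M+8.
P(M+8) = C(5,4) × 0.27948^1 × 0.72052^4 = 5 × 0.27948 × 0.26951576 = 0.376621 (base)
P(M+4) = C(5,2) × 0.27948^3 × 0.72052^2 = 10 × 0.02182992 × 0.51914907 = 0.113330
Relative intensity = 0.113330 / 0.376621 × 100 = 30.09

30.09%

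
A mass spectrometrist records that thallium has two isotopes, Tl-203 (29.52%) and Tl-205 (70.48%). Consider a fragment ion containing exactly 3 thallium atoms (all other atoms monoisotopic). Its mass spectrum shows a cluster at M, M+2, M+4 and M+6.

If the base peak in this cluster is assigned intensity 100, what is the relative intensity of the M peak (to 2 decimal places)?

5.85

Binomial terms of (0.2952 + 0.7048)^3: M 0.0257, M+2 0.1843, M+4 0.4399, M+6 0.3501 → M+4 is the base peak.
P(M+4) = C(3,2) × 0.2952^1 × 0.7048^2 = 3 × 0.2952 × 0.49674304 = 0.439916 (base)
P(M) = C(3,0) × 0.2952^3 × 0.7048^0 = 1 × 0.02572463 × 1.0000 = 0.025725
Relative intensity = 0.025725 / 0.439916 × 100 = 5.85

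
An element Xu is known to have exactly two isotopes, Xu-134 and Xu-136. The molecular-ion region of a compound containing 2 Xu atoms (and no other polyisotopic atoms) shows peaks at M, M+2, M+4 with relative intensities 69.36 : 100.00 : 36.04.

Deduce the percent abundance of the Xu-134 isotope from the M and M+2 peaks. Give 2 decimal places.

Let p = fractional abundance of Xu-134. I(M+2)/I(M) = [C(2,1)·p^1·(1−p)] / p^2 = 2·(1−p)/p = 100.00/69.36 = 1.4418
(1−p)/p = 1.4418/2 = 0.7209  ⇒  p = 1/(1 + 0.7209) = 0.5811
Xu-134: 58.11%, Xu-136: 41.89%.

58.11%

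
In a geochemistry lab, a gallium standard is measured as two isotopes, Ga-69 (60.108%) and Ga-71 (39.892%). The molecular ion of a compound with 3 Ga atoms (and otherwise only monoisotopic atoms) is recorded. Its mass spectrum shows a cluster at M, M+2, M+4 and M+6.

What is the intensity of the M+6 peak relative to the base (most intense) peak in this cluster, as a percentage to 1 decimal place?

Term probabilities: M 0.2172, M+2 0.4324, M+4 0.2870, M+6 0.0635. Base peak = M+2.
P(M+2) = C(3,1) × 0.60108^2 × 0.39892^1 = 3 × 0.36129717 × 0.39892 = 0.432386 (base)
P(M+6) = C(3,3) × 0.60108^0 × 0.39892^3 = 1 × 1.0000 × 0.063483 = 0.063483
Relative intensity = 0.063483 / 0.432386 × 100 = 14.7

14.7%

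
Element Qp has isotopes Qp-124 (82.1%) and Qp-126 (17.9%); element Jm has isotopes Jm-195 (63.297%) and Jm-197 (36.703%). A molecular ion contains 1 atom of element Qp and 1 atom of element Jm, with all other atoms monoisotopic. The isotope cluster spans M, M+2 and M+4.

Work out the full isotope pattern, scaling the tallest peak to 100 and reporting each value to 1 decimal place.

Element Qp pattern (n=1): 0.8210 : 0.1790
Element Jm pattern (n=1): 0.63297 : 0.36703
Convolve the two distributions (both contribute in 2-u steps):
  M: 0.8210×0.63297 = 0.519668
  M+2: 0.8210×0.36703 + 0.1790×0.63297 = 0.414633
  M+4: 0.1790×0.36703 = 0.065698
Scale to base peak (0.519668) = 100: 100.0 : 79.8 : 12.6

100.0 : 79.8 : 12.6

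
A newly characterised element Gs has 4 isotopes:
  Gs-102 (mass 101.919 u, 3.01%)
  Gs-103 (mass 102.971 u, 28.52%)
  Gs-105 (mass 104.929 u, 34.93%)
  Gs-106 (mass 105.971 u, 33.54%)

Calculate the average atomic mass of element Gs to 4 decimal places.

104.6295 u

Weight each isotope mass by its fractional abundance: 0.0301 × 101.919 + 0.2852 × 102.971 + 0.3493 × 104.929 + 0.3354 × 105.971
= 3.06776 + 29.36733 + 36.65170 + 35.54267 = 104.62946 u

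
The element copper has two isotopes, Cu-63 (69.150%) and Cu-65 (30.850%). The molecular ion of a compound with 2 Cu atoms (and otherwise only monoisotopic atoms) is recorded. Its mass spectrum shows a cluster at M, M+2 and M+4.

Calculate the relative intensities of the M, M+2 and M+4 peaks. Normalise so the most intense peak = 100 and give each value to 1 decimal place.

100.0 : 89.2 : 19.9

The 2 Cu atoms are independent, so intensities follow the terms of (0.69150 + 0.30850)^2.
P(M) = 0.69150^2 = 0.478172
P(M+2) = 2 × 0.69150^1 × 0.30850^1 = 0.426656
P(M+4) = 0.30850^2 = 0.095172
The M peak is largest (0.478172); scaling to 100 gives 100.0 : 89.2 : 19.9.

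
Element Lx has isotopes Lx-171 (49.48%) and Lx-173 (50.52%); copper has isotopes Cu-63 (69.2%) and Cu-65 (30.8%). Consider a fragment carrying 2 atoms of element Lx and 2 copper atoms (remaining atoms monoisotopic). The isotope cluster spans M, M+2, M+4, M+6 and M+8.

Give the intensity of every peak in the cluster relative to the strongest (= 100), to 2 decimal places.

Element Lx pattern (n=2): 0.24482704 : 0.49994592 : 0.25522704
Copper pattern (n=2): 0.478864 : 0.426272 : 0.094864
Convolve the two distributions (both contribute in 2-u steps):
  M: 0.24482704×0.478864 = 0.117239
  M+2: 0.24482704×0.426272 + 0.49994592×0.478864 = 0.343769
  M+4: 0.24482704×0.094864 + 0.49994592×0.426272 + 0.25522704×0.478864 = 0.358557
  M+6: 0.49994592×0.094864 + 0.25522704×0.426272 = 0.156223
  M+8: 0.25522704×0.094864 = 0.024212
Scale to base peak (0.358557) = 100: 32.70 : 95.88 : 100.00 : 43.57 : 6.75

32.70 : 95.88 : 100.00 : 43.57 : 6.75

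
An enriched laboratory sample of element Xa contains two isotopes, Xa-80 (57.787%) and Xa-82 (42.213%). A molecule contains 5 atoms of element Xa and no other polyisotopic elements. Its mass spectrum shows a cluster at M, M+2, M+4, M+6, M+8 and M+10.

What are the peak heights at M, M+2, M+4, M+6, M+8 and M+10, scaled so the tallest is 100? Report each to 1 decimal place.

Expanding (0.57787 + 0.42213)^5:
P(M) = 0.57787^5 = 0.064439
P(M+2) = 5 × 0.57787^4 × 0.42213^1 = 0.235362
P(M+4) = 10 × 0.57787^3 × 0.42213^2 = 0.343861
P(M+6) = 10 × 0.57787^2 × 0.42213^3 = 0.251188
P(M+8) = 5 × 0.57787^1 × 0.42213^4 = 0.091746
P(M+10) = 0.42213^5 = 0.013404
The M+4 peak is largest (0.343861); scaling to 100 gives 18.7 : 68.4 : 100.0 : 73.0 : 26.7 : 3.9.

18.7 : 68.4 : 100.0 : 73.0 : 26.7 : 3.9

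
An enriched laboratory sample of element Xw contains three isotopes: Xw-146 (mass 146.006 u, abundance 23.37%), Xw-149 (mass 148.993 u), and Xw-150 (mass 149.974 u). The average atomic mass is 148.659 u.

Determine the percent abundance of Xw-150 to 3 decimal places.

The remaining 76.63% is split between Xw-149 (fraction x) and Xw-150 (fraction 0.7663 − x).
Substituting: 148.993x + 149.974(0.7663 − x) = 114.5373978
(148.993 − 149.974)x = -0.3876784  ⇒  x = 0.39519, y = 0.37111
Xw-149: 39.519%, Xw-150: 37.111%.

37.111%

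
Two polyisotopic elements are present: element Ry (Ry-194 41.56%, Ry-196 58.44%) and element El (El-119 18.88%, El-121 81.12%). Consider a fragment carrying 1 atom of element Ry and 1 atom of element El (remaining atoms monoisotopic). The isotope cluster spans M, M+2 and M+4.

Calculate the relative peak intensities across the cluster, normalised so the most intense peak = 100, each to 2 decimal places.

16.55 : 94.39 : 100.00

Element Ry pattern (n=1): 0.4156 : 0.5844
Element El pattern (n=1): 0.1888 : 0.8112
Convolve the two distributions (both contribute in 2-u steps):
  M: 0.4156×0.1888 = 0.078465
  M+2: 0.4156×0.8112 + 0.5844×0.1888 = 0.447469
  M+4: 0.5844×0.8112 = 0.474065
Scale to base peak (0.474065) = 100: 16.55 : 94.39 : 100.00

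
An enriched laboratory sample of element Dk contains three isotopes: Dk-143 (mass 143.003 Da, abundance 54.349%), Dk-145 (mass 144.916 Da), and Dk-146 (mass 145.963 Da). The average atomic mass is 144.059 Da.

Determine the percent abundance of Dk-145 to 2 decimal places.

28.20%

The remaining 45.651% is split between Dk-145 (fraction x) and Dk-146 (fraction 0.45651 − x).
Substituting: 144.916x + 145.963(0.45651 − x) = 66.33829953
(144.916 − 145.963)x = -0.2952696  ⇒  x = 0.28201, y = 0.17450
Dk-145: 28.20%, Dk-146: 17.45%.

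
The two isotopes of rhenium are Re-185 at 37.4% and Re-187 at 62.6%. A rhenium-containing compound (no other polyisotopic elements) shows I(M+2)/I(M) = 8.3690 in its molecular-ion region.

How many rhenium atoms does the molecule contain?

For n independent Re atoms, I(M+2)/I(M) = n · (abundance Re-187) / (abundance Re-185) = n · 0.626/0.374.
n = 8.3690 × 0.374/0.626 = 5.00 ≈ 5

5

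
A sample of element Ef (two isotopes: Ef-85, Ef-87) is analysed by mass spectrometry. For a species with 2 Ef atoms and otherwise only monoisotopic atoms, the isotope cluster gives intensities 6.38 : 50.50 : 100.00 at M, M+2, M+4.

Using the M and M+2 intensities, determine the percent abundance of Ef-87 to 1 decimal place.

If p is the fraction of Ef that is Ef-85, then I(M+2)/I(M) = [C(2,1)·p^1·(1−p)] / p^2 = 2·(1−p)/p = 50.50/6.38 = 7.9154
(1−p)/p = 7.9154/2 = 3.9577  ⇒  p = 1/(1 + 3.9577) = 0.2017
Ef-85: 20.2%, Ef-87: 79.8%.

79.8%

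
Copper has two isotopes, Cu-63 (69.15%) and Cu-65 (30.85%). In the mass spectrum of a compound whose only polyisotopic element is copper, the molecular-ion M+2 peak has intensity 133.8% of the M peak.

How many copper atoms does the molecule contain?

3

The M+2/M ratio from n Cu atoms is n · q/p = n · 0.3085/0.6915.
n = 1.338 × 0.6915/0.3085 = 3.00 ≈ 3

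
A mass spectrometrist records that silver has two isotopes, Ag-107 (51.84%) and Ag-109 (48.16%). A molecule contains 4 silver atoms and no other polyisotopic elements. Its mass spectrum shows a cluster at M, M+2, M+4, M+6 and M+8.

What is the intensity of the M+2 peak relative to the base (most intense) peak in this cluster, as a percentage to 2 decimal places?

(0.5184 + 0.4816)^4 gives M 0.0722, M+2 0.2684, M+4 0.3740, M+6 0.2316, M+8 0.0538; the largest is M+4.
P(M+4) = C(4,2) × 0.5184^2 × 0.4816^2 = 6 × 0.26873856 × 0.23193856 = 0.373985 (base)
P(M+2) = C(4,1) × 0.5184^3 × 0.4816^1 = 4 × 0.13931407 × 0.4816 = 0.268375
Relative intensity = 0.268375 / 0.373985 × 100 = 71.76

71.76%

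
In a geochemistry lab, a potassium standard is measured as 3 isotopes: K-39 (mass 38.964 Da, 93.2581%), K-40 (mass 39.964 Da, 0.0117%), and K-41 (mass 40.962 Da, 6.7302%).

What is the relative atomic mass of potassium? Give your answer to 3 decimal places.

The abundance-weighted mean is 0.932581 × 38.964 + 0.000117 × 39.964 + 0.067302 × 40.962
= 36.3371 + 0.0047 + 2.7568 = 39.0986 Da

39.099 Da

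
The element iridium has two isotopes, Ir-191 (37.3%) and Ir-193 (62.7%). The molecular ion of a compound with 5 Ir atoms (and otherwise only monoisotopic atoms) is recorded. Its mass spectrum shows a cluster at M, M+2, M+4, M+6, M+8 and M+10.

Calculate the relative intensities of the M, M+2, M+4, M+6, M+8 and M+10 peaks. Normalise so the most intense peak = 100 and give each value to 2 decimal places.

Each Ir atom is independently Ir-191 (p = 0.373) or Ir-193 (q = 0.627); the cluster is the binomial expansion (p + q)^5.
P(M) = 0.373^5 = 0.007220
P(M+2) = 5 × 0.373^4 × 0.627^1 = 0.060684
P(M+4) = 10 × 0.373^3 × 0.627^2 = 0.204015
P(M+6) = 10 × 0.373^2 × 0.627^3 = 0.342942
P(M+8) = 5 × 0.373^1 × 0.627^4 = 0.288237
P(M+10) = 0.627^5 = 0.096903
The M+6 peak is largest (0.342942); scaling to 100 gives 2.11 : 17.70 : 59.49 : 100.00 : 84.05 : 28.26.

2.11 : 17.70 : 59.49 : 100.00 : 84.05 : 28.26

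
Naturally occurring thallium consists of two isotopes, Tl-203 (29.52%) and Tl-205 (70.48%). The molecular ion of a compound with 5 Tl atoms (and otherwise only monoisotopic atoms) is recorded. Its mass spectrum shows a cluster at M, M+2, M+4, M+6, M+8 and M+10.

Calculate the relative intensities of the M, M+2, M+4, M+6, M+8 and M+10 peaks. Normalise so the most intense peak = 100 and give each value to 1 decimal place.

The 5 Tl atoms are independent, so intensities follow the terms of (0.2952 + 0.7048)^5.
P(M) = 0.2952^5 = 0.002242
P(M+2) = 5 × 0.2952^4 × 0.7048^1 = 0.026761
P(M+4) = 10 × 0.2952^3 × 0.7048^2 = 0.127785
P(M+6) = 10 × 0.2952^2 × 0.7048^3 = 0.305092
P(M+8) = 5 × 0.2952^1 × 0.7048^4 = 0.364208
P(M+10) = 0.7048^5 = 0.173912
The M+8 peak is largest (0.364208); scaling to 100 gives 0.6 : 7.3 : 35.1 : 83.8 : 100.0 : 47.8.

0.6 : 7.3 : 35.1 : 83.8 : 100.0 : 47.8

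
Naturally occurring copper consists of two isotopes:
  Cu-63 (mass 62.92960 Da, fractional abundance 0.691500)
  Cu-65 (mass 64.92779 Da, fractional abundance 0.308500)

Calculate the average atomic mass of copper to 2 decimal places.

The abundance-weighted mean is 0.691500 × 62.92960 + 0.308500 × 64.92779
= 43.515818 + 20.030223 = 63.546041 Da

63.55 Da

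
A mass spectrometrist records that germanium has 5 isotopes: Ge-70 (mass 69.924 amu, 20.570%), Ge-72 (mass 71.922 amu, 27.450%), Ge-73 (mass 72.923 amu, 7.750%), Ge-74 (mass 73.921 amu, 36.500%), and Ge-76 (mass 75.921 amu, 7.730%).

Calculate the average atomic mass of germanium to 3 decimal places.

Ar = Σ fᵢ·mᵢ = 0.20570 × 69.924 + 0.27450 × 71.922 + 0.07750 × 72.923 + 0.36500 × 73.921 + 0.07730 × 75.921
= 14.3834 + 19.7426 + 5.6515 + 26.9812 + 5.8687 = 72.6274 amu

72.627 amu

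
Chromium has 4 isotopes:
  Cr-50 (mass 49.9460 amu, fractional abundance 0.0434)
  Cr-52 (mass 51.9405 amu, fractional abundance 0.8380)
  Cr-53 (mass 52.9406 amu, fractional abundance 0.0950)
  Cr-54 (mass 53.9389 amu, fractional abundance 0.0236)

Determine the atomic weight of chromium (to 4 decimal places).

51.9961 amu

The abundance-weighted mean is 0.0434 × 49.9460 + 0.8380 × 51.9405 + 0.0950 × 52.9406 + 0.0236 × 53.9389
= 2.16766 + 43.52614 + 5.02936 + 1.27296 = 51.99612 amu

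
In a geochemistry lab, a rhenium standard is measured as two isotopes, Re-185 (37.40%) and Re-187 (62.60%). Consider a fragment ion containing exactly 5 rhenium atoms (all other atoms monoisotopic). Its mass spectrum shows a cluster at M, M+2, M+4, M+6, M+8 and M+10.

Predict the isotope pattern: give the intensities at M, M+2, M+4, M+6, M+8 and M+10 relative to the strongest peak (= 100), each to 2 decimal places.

2.13 : 17.85 : 59.74 : 100.00 : 83.69 : 28.02

The 5 Re atoms are independent, so intensities follow the terms of (0.3740 + 0.6260)^5.
P(M) = 0.3740^5 = 0.007317
P(M+2) = 5 × 0.3740^4 × 0.6260^1 = 0.061239
P(M+4) = 10 × 0.3740^3 × 0.6260^2 = 0.205005
P(M+6) = 10 × 0.3740^2 × 0.6260^3 = 0.343136
P(M+8) = 5 × 0.3740^1 × 0.6260^4 = 0.287170
P(M+10) = 0.6260^5 = 0.096133
The M+6 peak is largest (0.343136); scaling to 100 gives 2.13 : 17.85 : 59.74 : 100.00 : 83.69 : 28.02.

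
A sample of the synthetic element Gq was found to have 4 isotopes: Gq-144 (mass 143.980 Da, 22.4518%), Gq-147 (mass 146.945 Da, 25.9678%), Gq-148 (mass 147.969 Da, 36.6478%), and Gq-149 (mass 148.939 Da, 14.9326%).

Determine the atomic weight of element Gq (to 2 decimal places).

The abundance-weighted mean is 0.224518 × 143.980 + 0.259678 × 146.945 + 0.366478 × 147.969 + 0.149326 × 148.939
= 32.3261 + 38.1584 + 54.2274 + 22.2405 = 146.9524 Da

146.95 Da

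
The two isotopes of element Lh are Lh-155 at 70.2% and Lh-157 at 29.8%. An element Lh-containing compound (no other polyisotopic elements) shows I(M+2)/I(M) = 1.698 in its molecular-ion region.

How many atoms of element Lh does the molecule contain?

The M+2/M ratio from n Lh atoms is n · q/p = n · 0.298/0.702.
n = 1.698 × 0.702/0.298 = 4.00 ≈ 4

4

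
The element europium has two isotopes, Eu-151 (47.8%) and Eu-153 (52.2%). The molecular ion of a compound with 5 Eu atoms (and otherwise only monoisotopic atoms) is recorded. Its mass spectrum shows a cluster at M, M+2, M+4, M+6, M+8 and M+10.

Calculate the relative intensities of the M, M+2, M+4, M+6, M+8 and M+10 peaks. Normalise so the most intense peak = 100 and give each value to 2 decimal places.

7.68 : 41.93 : 91.57 : 100.00 : 54.60 : 11.93

The 5 Eu atoms are independent, so intensities follow the terms of (0.478 + 0.522)^5.
P(M) = 0.478^5 = 0.024954
P(M+2) = 5 × 0.478^4 × 0.522^1 = 0.136255
P(M+4) = 10 × 0.478^3 × 0.522^2 = 0.297594
P(M+6) = 10 × 0.478^2 × 0.522^3 = 0.324988
P(M+8) = 5 × 0.478^1 × 0.522^4 = 0.177452
P(M+10) = 0.522^5 = 0.038757
The M+6 peak is largest (0.324988); scaling to 100 gives 7.68 : 41.93 : 91.57 : 100.00 : 54.60 : 11.93.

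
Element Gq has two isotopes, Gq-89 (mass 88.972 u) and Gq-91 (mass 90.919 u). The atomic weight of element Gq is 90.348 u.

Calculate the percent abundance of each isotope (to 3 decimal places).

With x = fraction of Gq-89 (so Gq-91 is 1 − x):
88.972·x + 90.919·(1 − x) = 90.348
(88.972 − 90.919)·x = 90.348 − 90.919
x = -0.571 / -1.947 = 0.29327 → 29.327% Gq-89, 70.673% Gq-91.

Gq-89: 29.327%, Gq-91: 70.673%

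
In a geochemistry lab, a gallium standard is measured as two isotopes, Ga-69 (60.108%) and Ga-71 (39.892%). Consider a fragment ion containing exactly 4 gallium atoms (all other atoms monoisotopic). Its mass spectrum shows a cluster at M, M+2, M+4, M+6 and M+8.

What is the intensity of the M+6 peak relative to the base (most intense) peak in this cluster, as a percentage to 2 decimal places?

44.05%

(0.60108 + 0.39892)^4 gives M 0.1305, M+2 0.3465, M+4 0.3450, M+6 0.1526, M+8 0.0253; the largest is M+2.
P(M+2) = C(4,1) × 0.60108^3 × 0.39892^1 = 4 × 0.2171685 × 0.39892 = 0.346531 (base)
P(M+6) = C(4,3) × 0.60108^1 × 0.39892^3 = 4 × 0.60108 × 0.063483 = 0.152633
Relative intensity = 0.152633 / 0.346531 × 100 = 44.05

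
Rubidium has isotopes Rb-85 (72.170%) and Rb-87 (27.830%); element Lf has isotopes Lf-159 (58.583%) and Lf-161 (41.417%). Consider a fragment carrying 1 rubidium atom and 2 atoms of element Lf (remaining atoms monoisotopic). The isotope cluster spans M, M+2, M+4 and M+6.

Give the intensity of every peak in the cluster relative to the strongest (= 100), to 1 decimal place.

Rubidium pattern (n=1): 0.7217 : 0.2783
Element Lf pattern (n=2): 0.34319679 : 0.48526642 : 0.17153679
Convolve the two distributions (both contribute in 2-u steps):
  M: 0.7217×0.34319679 = 0.247685
  M+2: 0.7217×0.48526642 + 0.2783×0.34319679 = 0.445728
  M+4: 0.7217×0.17153679 + 0.2783×0.48526642 = 0.258848
  M+6: 0.2783×0.17153679 = 0.047739
Scale to base peak (0.445728) = 100: 55.6 : 100.0 : 58.1 : 10.7

55.6 : 100.0 : 58.1 : 10.7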